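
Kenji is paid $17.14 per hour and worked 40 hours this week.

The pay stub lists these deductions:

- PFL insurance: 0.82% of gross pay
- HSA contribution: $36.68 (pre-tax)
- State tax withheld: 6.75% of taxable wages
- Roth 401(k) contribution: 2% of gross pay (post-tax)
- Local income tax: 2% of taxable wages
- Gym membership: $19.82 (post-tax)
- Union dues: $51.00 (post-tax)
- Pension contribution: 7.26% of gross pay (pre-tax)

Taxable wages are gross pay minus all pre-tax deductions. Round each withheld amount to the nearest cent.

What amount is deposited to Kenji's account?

Gross pay: 40 × $17.14 = $685.60
Pension contribution: $685.60 × 0.0726 = $49.77
HSA contribution: $36.68
Pre-tax total = $49.77 + $36.68 = $86.45
Taxable wages = $685.60 − $86.45 = $599.15
Local income tax: $599.15 × 0.02 = $11.98
State tax withheld: $599.15 × 0.0675 = $40.44
PFL insurance: $685.60 × 0.0082 = $5.62
Roth 401(k) contribution: $685.60 × 0.02 = $13.71
Union dues: $51.00
Gym membership: $19.82
Total deductions = $49.77 + $36.68 + $11.98 + $40.44 + $5.62 + $13.71 + $51.00 + $19.82 = $229.02
Net pay = $685.60 − $229.02 = $456.58

$456.58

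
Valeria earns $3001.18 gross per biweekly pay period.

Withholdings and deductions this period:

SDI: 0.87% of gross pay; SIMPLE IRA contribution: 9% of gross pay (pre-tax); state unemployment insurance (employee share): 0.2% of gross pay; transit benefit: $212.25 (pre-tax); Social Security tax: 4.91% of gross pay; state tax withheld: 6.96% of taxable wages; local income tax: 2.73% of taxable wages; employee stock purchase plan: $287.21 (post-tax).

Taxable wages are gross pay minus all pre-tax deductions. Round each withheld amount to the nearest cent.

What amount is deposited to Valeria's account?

Transit benefit: $212.25
SIMPLE IRA contribution: $3001.18 × 0.09 = $270.11
Pre-tax total = $212.25 + $270.11 = $482.36
Taxable wages = $3001.18 − $482.36 = $2518.82
State tax withheld: $2518.82 × 0.0696 = $175.31
Local income tax: $2518.82 × 0.0273 = $68.76
SDI: $3001.18 × 0.0087 = $26.11
State unemployment insurance (employee share): $3001.18 × 0.002 = $6.00
Social Security tax: $3001.18 × 0.0491 = $147.36
Employee stock purchase plan: $287.21
Total deductions = $212.25 + $270.11 + $175.31 + $68.76 + $26.11 + $6.00 + $147.36 + $287.21 = $1193.11
Net pay = $3001.18 − $1193.11 = $1808.07

$1808.07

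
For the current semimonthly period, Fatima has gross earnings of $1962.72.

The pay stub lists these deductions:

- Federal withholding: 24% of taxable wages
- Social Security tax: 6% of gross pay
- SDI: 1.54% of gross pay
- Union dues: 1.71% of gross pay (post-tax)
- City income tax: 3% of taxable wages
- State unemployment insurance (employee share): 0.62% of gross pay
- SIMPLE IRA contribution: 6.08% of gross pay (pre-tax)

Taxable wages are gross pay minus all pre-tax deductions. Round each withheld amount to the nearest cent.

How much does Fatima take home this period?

$1151.96

SIMPLE IRA contribution: $1962.72 × 0.0608 = $119.33
Taxable wages = $1962.72 − $119.33 = $1843.39
Federal withholding: $1843.39 × 0.24 = $442.41
City income tax: $1843.39 × 0.03 = $55.30
SDI: $1962.72 × 0.0154 = $30.23
State unemployment insurance (employee share): $1962.72 × 0.0062 = $12.17
Social Security tax: $1962.72 × 0.06 = $117.76
Union dues: $1962.72 × 0.0171 = $33.56
Total deductions = $119.33 + $442.41 + $55.30 + $30.23 + $12.17 + $117.76 + $33.56 = $810.76
Net pay = $1962.72 − $810.76 = $1151.96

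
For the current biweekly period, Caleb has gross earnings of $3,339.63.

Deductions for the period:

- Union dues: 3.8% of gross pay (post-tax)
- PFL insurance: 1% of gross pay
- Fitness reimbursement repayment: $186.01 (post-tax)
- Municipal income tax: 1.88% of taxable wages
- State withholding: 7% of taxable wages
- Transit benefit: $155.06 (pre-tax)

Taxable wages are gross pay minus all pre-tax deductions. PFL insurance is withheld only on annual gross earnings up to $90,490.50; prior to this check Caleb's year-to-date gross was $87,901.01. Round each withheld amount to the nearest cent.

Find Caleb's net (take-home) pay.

$2,562.97

Transit benefit: $155.06
Taxable wages = $3,339.63 − $155.06 = $3,184.57
Municipal income tax: $3,184.57 × 0.0188 = $59.87
State withholding: $3,184.57 × 0.07 = $222.92
PFL insurance: only $90,490.50 − $87,901.01 = $2,589.49 of this check is subject → $2,589.49 × 0.01 = $25.89
Union dues: $3,339.63 × 0.038 = $126.91
Fitness reimbursement repayment: $186.01
Total deductions = $155.06 + $59.87 + $222.92 + $25.89 + $126.91 + $186.01 = $776.66
Net pay = $3,339.63 − $776.66 = $2,562.97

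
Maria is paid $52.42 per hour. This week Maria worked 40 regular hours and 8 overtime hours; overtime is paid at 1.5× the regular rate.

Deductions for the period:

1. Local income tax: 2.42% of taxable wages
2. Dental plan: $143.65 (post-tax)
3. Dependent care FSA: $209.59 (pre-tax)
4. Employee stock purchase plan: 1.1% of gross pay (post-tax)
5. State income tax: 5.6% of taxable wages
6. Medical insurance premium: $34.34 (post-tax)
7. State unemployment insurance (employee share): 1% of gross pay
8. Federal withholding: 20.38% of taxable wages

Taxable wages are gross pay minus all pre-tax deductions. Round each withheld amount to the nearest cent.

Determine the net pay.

Regular pay: 40 × $52.42 = $2096.80
Overtime pay: 8 × $52.42 × 1.5 = $629.04
Gross pay = $2096.80 + $629.04 = $2725.84
Dependent care FSA: $209.59
Taxable wages = $2725.84 − $209.59 = $2516.25
Local income tax: $2516.25 × 0.0242 = $60.89
State income tax: $2516.25 × 0.056 = $140.91
Federal withholding: $2516.25 × 0.2038 = $512.81
State unemployment insurance (employee share): $2725.84 × 0.01 = $27.26
Dental plan: $143.65
Employee stock purchase plan: $2725.84 × 0.011 = $29.98
Medical insurance premium: $34.34
Total deductions = $209.59 + $60.89 + $140.91 + $512.81 + $27.26 + $143.65 + $29.98 + $34.34 = $1159.43
Net pay = $2725.84 − $1159.43 = $1566.41

$1566.41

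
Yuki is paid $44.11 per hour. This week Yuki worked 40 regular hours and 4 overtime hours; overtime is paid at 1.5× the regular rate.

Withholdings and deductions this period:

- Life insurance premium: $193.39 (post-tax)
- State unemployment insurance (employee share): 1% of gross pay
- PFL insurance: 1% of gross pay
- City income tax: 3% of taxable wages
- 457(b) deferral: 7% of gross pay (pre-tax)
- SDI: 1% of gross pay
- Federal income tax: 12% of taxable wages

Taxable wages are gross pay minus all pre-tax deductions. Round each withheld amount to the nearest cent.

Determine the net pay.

$1349.72

Regular pay: 40 × $44.11 = $1764.40
Overtime pay: 4 × $44.11 × 1.5 = $264.66
Gross pay = $1764.40 + $264.66 = $2029.06
457(b) deferral: $2029.06 × 0.07 = $142.03
Taxable wages = $2029.06 − $142.03 = $1887.03
Federal income tax: $1887.03 × 0.12 = $226.44
City income tax: $1887.03 × 0.03 = $56.61
PFL insurance: $2029.06 × 0.01 = $20.29
SDI: $2029.06 × 0.01 = $20.29
State unemployment insurance (employee share): $2029.06 × 0.01 = $20.29
Life insurance premium: $193.39
Total deductions = $142.03 + $226.44 + $56.61 + $20.29 + $20.29 + $20.29 + $193.39 = $679.34
Net pay = $2029.06 − $679.34 = $1349.72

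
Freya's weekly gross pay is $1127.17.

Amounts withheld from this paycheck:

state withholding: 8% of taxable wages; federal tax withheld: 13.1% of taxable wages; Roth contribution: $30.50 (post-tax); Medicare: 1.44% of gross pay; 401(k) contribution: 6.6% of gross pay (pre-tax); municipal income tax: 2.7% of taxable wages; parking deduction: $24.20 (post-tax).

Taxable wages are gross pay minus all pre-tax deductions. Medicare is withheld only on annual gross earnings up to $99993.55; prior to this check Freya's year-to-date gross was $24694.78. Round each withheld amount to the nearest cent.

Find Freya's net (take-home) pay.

401(k) contribution: $1127.17 × 0.066 = $74.39
Taxable wages = $1127.17 − $74.39 = $1052.78
State withholding: $1052.78 × 0.08 = $84.22
Federal tax withheld: $1052.78 × 0.131 = $137.91
Municipal income tax: $1052.78 × 0.027 = $28.43
Medicare: cap not yet reached, full $1127.17 is subject → $1127.17 × 0.0144 = $16.23
Parking deduction: $24.20
Roth contribution: $30.50
Total deductions = $74.39 + $84.22 + $137.91 + $28.43 + $16.23 + $24.20 + $30.50 = $395.88
Net pay = $1127.17 − $395.88 = $731.29

$731.29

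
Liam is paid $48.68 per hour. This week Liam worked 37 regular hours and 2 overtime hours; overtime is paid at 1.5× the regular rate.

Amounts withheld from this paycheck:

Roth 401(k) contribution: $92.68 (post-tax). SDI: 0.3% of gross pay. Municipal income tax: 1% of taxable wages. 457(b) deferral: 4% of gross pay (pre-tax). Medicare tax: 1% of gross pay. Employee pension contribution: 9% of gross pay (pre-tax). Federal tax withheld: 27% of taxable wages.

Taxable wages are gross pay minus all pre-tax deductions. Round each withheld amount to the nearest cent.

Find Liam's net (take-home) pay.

$1,101.73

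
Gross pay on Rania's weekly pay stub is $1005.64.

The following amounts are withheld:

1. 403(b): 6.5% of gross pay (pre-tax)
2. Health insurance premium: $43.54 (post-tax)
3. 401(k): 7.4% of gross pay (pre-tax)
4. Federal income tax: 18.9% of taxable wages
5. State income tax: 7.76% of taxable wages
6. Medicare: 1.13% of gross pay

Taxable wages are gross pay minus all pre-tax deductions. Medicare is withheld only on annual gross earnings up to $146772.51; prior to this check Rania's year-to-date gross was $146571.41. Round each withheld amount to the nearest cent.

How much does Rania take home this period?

$589.20

401(k): $1005.64 × 0.074 = $74.42
403(b): $1005.64 × 0.065 = $65.37
Pre-tax total = $74.42 + $65.37 = $139.79
Taxable wages = $1005.64 − $139.79 = $865.85
State income tax: $865.85 × 0.0776 = $67.19
Federal income tax: $865.85 × 0.189 = $163.65
Medicare: only $146772.51 − $146571.41 = $201.10 of this check is subject → $201.10 × 0.0113 = $2.27
Health insurance premium: $43.54
Total deductions = $74.42 + $65.37 + $67.19 + $163.65 + $2.27 + $43.54 = $416.44
Net pay = $1005.64 − $416.44 = $589.20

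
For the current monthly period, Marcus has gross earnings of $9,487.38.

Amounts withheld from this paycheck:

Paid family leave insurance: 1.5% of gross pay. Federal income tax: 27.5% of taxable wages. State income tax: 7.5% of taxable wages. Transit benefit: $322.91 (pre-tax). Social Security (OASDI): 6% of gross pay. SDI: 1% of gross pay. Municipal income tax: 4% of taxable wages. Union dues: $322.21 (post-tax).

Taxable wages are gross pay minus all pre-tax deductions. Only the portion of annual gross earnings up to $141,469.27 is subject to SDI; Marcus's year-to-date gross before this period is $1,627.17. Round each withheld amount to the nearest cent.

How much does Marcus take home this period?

Transit benefit: $322.91
Taxable wages = $9,487.38 − $322.91 = $9,164.47
State income tax: $9,164.47 × 0.075 = $687.34
Municipal income tax: $9,164.47 × 0.04 = $366.58
Federal income tax: $9,164.47 × 0.275 = $2,520.23
Paid family leave insurance: $9,487.38 × 0.015 = $142.31
SDI: cap not yet reached, full $9,487.38 is subject → $9,487.38 × 0.01 = $94.87
Social Security (OASDI): $9,487.38 × 0.06 = $569.24
Union dues: $322.21
Total deductions = $322.91 + $687.34 + $366.58 + $2,520.23 + $142.31 + $94.87 + $569.24 + $322.21 = $5,025.69
Net pay = $9,487.38 − $5,025.69 = $4,461.69

$4,461.69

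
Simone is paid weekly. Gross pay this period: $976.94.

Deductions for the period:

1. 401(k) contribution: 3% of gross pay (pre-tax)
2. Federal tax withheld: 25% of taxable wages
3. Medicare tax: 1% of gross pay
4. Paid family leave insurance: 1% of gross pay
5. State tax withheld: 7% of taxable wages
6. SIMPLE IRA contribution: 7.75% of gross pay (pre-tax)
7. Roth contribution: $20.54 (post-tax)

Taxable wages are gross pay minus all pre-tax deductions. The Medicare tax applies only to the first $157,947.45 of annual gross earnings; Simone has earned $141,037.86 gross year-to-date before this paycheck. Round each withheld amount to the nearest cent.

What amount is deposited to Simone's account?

$552.83

401(k) contribution: $976.94 × 0.03 = $29.31
SIMPLE IRA contribution: $976.94 × 0.0775 = $75.71
Pre-tax total = $29.31 + $75.71 = $105.02
Taxable wages = $976.94 − $105.02 = $871.92
Federal tax withheld: $871.92 × 0.25 = $217.98
State tax withheld: $871.92 × 0.07 = $61.03
Medicare tax: cap not yet reached, full $976.94 is subject → $976.94 × 0.01 = $9.77
Paid family leave insurance: $976.94 × 0.01 = $9.77
Roth contribution: $20.54
Total deductions = $29.31 + $75.71 + $217.98 + $61.03 + $9.77 + $9.77 + $20.54 = $424.11
Net pay = $976.94 − $424.11 = $552.83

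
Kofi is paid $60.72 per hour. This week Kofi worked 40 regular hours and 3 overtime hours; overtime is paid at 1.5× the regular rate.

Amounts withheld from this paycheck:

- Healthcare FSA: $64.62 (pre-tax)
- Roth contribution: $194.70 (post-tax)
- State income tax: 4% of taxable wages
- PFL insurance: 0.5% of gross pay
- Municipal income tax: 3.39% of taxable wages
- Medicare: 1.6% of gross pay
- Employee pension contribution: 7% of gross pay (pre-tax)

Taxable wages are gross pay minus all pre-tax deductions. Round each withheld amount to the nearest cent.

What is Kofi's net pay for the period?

$2015.91

Regular pay: 40 × $60.72 = $2428.80
Overtime pay: 3 × $60.72 × 1.5 = $273.24
Gross pay = $2428.80 + $273.24 = $2702.04
Employee pension contribution: $2702.04 × 0.07 = $189.14
Healthcare FSA: $64.62
Pre-tax total = $189.14 + $64.62 = $253.76
Taxable wages = $2702.04 − $253.76 = $2448.28
State income tax: $2448.28 × 0.04 = $97.93
Municipal income tax: $2448.28 × 0.0339 = $83.00
Medicare: $2702.04 × 0.016 = $43.23
PFL insurance: $2702.04 × 0.005 = $13.51
Roth contribution: $194.70
Total deductions = $189.14 + $64.62 + $97.93 + $83.00 + $43.23 + $13.51 + $194.70 = $686.13
Net pay = $2702.04 − $686.13 = $2015.91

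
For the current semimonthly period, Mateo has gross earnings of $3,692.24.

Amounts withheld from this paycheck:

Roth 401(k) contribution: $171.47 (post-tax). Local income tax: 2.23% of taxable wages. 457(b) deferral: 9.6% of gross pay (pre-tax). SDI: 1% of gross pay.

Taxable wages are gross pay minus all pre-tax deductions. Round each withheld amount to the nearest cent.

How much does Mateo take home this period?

457(b) deferral: $3,692.24 × 0.096 = $354.46
Taxable wages = $3,692.24 − $354.46 = $3,337.78
Local income tax: $3,337.78 × 0.0223 = $74.43
SDI: $3,692.24 × 0.01 = $36.92
Roth 401(k) contribution: $171.47
Total deductions = $354.46 + $74.43 + $36.92 + $171.47 = $637.28
Net pay = $3,692.24 − $637.28 = $3,054.96

$3,054.96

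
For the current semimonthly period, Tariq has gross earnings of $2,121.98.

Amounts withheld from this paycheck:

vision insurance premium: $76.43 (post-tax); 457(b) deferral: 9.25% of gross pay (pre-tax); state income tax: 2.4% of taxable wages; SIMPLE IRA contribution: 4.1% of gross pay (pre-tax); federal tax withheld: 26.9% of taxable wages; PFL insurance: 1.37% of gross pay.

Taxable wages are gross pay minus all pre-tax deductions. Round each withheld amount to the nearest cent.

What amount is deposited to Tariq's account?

$1,194.46

457(b) deferral: $2,121.98 × 0.0925 = $196.28
SIMPLE IRA contribution: $2,121.98 × 0.041 = $87.00
Pre-tax total = $196.28 + $87.00 = $283.28
Taxable wages = $2,121.98 − $283.28 = $1,838.70
Federal tax withheld: $1,838.70 × 0.269 = $494.61
State income tax: $1,838.70 × 0.024 = $44.13
PFL insurance: $2,121.98 × 0.0137 = $29.07
Vision insurance premium: $76.43
Total deductions = $196.28 + $87.00 + $494.61 + $44.13 + $29.07 + $76.43 = $927.52
Net pay = $2,121.98 − $927.52 = $1,194.46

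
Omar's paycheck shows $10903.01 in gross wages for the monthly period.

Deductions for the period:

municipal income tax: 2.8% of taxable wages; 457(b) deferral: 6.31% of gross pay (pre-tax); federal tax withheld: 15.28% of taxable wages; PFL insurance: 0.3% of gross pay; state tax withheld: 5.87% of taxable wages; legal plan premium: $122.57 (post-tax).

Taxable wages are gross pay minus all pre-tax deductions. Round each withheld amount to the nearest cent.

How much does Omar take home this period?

457(b) deferral: $10903.01 × 0.0631 = $687.98
Taxable wages = $10903.01 − $687.98 = $10215.03
State tax withheld: $10215.03 × 0.0587 = $599.62
Federal tax withheld: $10215.03 × 0.1528 = $1560.86
Municipal income tax: $10215.03 × 0.028 = $286.02
PFL insurance: $10903.01 × 0.003 = $32.71
Legal plan premium: $122.57
Total deductions = $687.98 + $599.62 + $1560.86 + $286.02 + $32.71 + $122.57 = $3289.76
Net pay = $10903.01 − $3289.76 = $7613.25

$7613.25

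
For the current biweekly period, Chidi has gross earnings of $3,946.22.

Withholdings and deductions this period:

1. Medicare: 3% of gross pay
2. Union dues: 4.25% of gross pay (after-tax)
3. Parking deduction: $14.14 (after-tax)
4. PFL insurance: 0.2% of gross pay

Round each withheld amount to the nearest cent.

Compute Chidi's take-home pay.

$3,638.09

Medicare: $3,946.22 × 0.03 = $118.39
PFL insurance: $3,946.22 × 0.002 = $7.89
Union dues: $3,946.22 × 0.0425 = $167.71
Parking deduction: $14.14
Total deductions = $118.39 + $7.89 + $167.71 + $14.14 = $308.13
Net pay = $3,946.22 − $308.13 = $3,638.09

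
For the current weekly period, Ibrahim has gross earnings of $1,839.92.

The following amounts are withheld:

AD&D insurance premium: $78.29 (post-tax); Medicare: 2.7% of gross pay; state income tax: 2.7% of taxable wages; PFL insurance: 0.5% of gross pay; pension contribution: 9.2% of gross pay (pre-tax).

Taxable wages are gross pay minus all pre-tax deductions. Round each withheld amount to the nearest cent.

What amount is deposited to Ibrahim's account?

Pension contribution: $1,839.92 × 0.092 = $169.27
Taxable wages = $1,839.92 − $169.27 = $1,670.65
State income tax: $1,670.65 × 0.027 = $45.11
Medicare: $1,839.92 × 0.027 = $49.68
PFL insurance: $1,839.92 × 0.005 = $9.20
AD&D insurance premium: $78.29
Total deductions = $169.27 + $45.11 + $49.68 + $9.20 + $78.29 = $351.55
Net pay = $1,839.92 − $351.55 = $1,488.37

$1,488.37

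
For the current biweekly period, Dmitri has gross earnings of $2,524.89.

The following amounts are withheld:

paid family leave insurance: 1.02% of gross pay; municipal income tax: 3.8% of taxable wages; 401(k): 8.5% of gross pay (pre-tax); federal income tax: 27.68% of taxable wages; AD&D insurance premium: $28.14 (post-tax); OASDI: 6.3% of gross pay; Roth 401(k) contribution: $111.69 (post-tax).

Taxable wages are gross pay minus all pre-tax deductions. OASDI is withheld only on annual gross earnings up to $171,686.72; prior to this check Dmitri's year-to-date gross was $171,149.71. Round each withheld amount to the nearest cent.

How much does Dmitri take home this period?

401(k): $2,524.89 × 0.085 = $214.62
Taxable wages = $2,524.89 − $214.62 = $2,310.27
Municipal income tax: $2,310.27 × 0.038 = $87.79
Federal income tax: $2,310.27 × 0.2768 = $639.48
Paid family leave insurance: $2,524.89 × 0.0102 = $25.75
OASDI: only $171,686.72 − $171,149.71 = $537.01 of this check is subject → $537.01 × 0.063 = $33.83
AD&D insurance premium: $28.14
Roth 401(k) contribution: $111.69
Total deductions = $214.62 + $87.79 + $639.48 + $25.75 + $33.83 + $28.14 + $111.69 = $1,141.30
Net pay = $2,524.89 − $1,141.30 = $1,383.59

$1,383.59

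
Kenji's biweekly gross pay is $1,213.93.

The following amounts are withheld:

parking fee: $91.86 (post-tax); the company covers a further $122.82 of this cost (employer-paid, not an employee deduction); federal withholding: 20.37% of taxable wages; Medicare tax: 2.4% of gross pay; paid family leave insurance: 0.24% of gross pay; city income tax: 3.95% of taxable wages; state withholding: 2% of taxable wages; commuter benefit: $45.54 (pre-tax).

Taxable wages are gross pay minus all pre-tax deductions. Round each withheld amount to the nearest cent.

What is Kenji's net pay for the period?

Commuter benefit: $45.54
Taxable wages = $1,213.93 − $45.54 = $1,168.39
City income tax: $1,168.39 × 0.0395 = $46.15
Federal withholding: $1,168.39 × 0.2037 = $238.00
State withholding: $1,168.39 × 0.02 = $23.37
Medicare tax: $1,213.93 × 0.024 = $29.13
Paid family leave insurance: $1,213.93 × 0.0024 = $2.91
Parking fee: $91.86
(Employer's $122.82 toward parking fee is not withheld from the employee.)
Total deductions = $45.54 + $46.15 + $238.00 + $23.37 + $29.13 + $2.91 + $91.86 = $476.96
Net pay = $1,213.93 − $476.96 = $736.97

$736.97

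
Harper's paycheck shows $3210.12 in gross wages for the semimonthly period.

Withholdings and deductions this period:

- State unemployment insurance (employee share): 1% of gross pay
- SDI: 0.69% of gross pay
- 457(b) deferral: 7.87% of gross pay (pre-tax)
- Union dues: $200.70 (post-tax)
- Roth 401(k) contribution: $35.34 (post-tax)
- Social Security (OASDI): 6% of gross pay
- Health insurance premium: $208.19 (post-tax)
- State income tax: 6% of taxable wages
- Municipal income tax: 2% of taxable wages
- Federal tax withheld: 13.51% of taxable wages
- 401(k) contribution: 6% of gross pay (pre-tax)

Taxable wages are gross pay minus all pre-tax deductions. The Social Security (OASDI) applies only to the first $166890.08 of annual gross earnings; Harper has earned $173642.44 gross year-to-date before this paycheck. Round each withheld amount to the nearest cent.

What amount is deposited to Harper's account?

$1671.67

457(b) deferral: $3210.12 × 0.0787 = $252.64
401(k) contribution: $3210.12 × 0.06 = $192.61
Pre-tax total = $252.64 + $192.61 = $445.25
Taxable wages = $3210.12 − $445.25 = $2764.87
Federal tax withheld: $2764.87 × 0.1351 = $373.53
Municipal income tax: $2764.87 × 0.02 = $55.30
State income tax: $2764.87 × 0.06 = $165.89
SDI: $3210.12 × 0.0069 = $22.15
Social Security (OASDI): annual cap $166890.08 already reached (YTD $173642.44), so $0.00
State unemployment insurance (employee share): $3210.12 × 0.01 = $32.10
Union dues: $200.70
Health insurance premium: $208.19
Roth 401(k) contribution: $35.34
Total deductions = $252.64 + $192.61 + $373.53 + $55.30 + $165.89 + $22.15 + $0.00 + $32.10 + $200.70 + $208.19 + $35.34 = $1538.45
Net pay = $3210.12 − $1538.45 = $1671.67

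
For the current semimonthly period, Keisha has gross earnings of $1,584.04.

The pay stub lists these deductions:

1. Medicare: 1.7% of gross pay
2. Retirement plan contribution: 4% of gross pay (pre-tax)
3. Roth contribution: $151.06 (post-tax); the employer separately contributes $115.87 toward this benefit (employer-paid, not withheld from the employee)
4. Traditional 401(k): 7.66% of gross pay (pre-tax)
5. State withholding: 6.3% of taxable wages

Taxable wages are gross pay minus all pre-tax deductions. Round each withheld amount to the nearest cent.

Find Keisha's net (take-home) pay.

Retirement plan contribution: $1,584.04 × 0.04 = $63.36
Traditional 401(k): $1,584.04 × 0.0766 = $121.34
Pre-tax total = $63.36 + $121.34 = $184.70
Taxable wages = $1,584.04 − $184.70 = $1,399.34
State withholding: $1,399.34 × 0.063 = $88.16
Medicare: $1,584.04 × 0.017 = $26.93
Roth contribution: $151.06
(Employer's $115.87 toward Roth contribution is not withheld from the employee.)
Total deductions = $63.36 + $121.34 + $88.16 + $26.93 + $151.06 = $450.85
Net pay = $1,584.04 − $450.85 = $1,133.19

$1,133.19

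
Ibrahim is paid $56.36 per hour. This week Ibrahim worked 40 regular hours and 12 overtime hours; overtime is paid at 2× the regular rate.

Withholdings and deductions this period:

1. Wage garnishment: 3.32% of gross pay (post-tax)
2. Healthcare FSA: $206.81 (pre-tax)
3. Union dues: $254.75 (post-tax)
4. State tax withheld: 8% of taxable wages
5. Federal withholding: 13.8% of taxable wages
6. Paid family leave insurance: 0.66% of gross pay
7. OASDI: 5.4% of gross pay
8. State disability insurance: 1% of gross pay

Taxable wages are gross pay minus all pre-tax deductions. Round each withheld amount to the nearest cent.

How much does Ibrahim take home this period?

Regular pay: 40 × $56.36 = $2,254.40
Overtime pay: 12 × $56.36 × 2 = $1,352.64
Gross pay = $2,254.40 + $1,352.64 = $3,607.04
Healthcare FSA: $206.81
Taxable wages = $3,607.04 − $206.81 = $3,400.23
Federal withholding: $3,400.23 × 0.138 = $469.23
State tax withheld: $3,400.23 × 0.08 = $272.02
OASDI: $3,607.04 × 0.054 = $194.78
State disability insurance: $3,607.04 × 0.01 = $36.07
Paid family leave insurance: $3,607.04 × 0.0066 = $23.81
Wage garnishment: $3,607.04 × 0.0332 = $119.75
Union dues: $254.75
Total deductions = $206.81 + $469.23 + $272.02 + $194.78 + $36.07 + $23.81 + $119.75 + $254.75 = $1,577.22
Net pay = $3,607.04 − $1,577.22 = $2,029.82

$2,029.82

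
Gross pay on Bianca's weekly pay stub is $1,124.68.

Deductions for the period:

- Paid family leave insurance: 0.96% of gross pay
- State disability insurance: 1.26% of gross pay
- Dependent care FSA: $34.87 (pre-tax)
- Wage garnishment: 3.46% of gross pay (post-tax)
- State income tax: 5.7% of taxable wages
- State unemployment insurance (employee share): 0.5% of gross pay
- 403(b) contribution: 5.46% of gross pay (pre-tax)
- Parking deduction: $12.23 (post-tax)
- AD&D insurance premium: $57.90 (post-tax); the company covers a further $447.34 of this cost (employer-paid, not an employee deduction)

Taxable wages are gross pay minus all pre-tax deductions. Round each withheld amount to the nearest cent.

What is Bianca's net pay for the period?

$830.15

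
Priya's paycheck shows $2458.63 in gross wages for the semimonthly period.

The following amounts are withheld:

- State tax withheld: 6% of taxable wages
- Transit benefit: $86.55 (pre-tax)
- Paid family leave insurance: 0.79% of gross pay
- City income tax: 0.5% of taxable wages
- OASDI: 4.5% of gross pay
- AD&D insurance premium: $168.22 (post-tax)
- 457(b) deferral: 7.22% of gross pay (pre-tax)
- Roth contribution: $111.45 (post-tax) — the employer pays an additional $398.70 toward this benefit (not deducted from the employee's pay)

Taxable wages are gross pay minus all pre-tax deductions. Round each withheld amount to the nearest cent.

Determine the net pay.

$1642.20

Transit benefit: $86.55
457(b) deferral: $2458.63 × 0.0722 = $177.51
Pre-tax total = $86.55 + $177.51 = $264.06
Taxable wages = $2458.63 − $264.06 = $2194.57
City income tax: $2194.57 × 0.005 = $10.97
State tax withheld: $2194.57 × 0.06 = $131.67
Paid family leave insurance: $2458.63 × 0.0079 = $19.42
OASDI: $2458.63 × 0.045 = $110.64
AD&D insurance premium: $168.22
Roth contribution: $111.45
(Employer's $398.70 toward Roth contribution is not withheld from the employee.)
Total deductions = $86.55 + $177.51 + $10.97 + $131.67 + $19.42 + $110.64 + $168.22 + $111.45 = $816.43
Net pay = $2458.63 − $816.43 = $1642.20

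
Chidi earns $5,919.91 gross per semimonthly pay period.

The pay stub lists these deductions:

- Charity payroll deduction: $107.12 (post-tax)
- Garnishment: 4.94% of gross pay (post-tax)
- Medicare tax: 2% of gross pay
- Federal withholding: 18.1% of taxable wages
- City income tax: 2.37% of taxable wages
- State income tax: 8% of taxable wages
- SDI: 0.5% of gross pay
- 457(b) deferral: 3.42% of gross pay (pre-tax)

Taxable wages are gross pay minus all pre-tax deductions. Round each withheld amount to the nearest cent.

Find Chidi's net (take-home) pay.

457(b) deferral: $5,919.91 × 0.0342 = $202.46
Taxable wages = $5,919.91 − $202.46 = $5,717.45
Federal withholding: $5,717.45 × 0.181 = $1,034.86
City income tax: $5,717.45 × 0.0237 = $135.50
State income tax: $5,717.45 × 0.08 = $457.40
SDI: $5,919.91 × 0.005 = $29.60
Medicare tax: $5,919.91 × 0.02 = $118.40
Garnishment: $5,919.91 × 0.0494 = $292.44
Charity payroll deduction: $107.12
Total deductions = $202.46 + $1,034.86 + $135.50 + $457.40 + $29.60 + $118.40 + $292.44 + $107.12 = $2,377.78
Net pay = $5,919.91 − $2,377.78 = $3,542.13

$3,542.13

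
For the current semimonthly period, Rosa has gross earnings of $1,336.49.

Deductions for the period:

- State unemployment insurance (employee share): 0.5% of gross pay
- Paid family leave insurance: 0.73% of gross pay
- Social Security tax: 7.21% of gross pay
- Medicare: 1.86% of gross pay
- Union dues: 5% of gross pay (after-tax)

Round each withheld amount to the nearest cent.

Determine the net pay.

Paid family leave insurance: $1,336.49 × 0.0073 = $9.76
Medicare: $1,336.49 × 0.0186 = $24.86
Social Security tax: $1,336.49 × 0.0721 = $96.36
State unemployment insurance (employee share): $1,336.49 × 0.005 = $6.68
Union dues: $1,336.49 × 0.05 = $66.82
Total deductions = $9.76 + $24.86 + $96.36 + $6.68 + $66.82 = $204.48
Net pay = $1,336.49 − $204.48 = $1,132.01

$1,132.01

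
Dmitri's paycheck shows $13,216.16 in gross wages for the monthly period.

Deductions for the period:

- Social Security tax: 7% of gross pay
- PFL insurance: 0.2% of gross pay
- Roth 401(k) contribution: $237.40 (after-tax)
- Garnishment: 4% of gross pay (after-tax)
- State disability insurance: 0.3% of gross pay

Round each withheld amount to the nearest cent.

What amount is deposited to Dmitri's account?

Social Security tax: $13,216.16 × 0.07 = $925.13
State disability insurance: $13,216.16 × 0.003 = $39.65
PFL insurance: $13,216.16 × 0.002 = $26.43
Roth 401(k) contribution: $237.40
Garnishment: $13,216.16 × 0.04 = $528.65
Total deductions = $925.13 + $39.65 + $26.43 + $237.40 + $528.65 = $1,757.26
Net pay = $13,216.16 − $1,757.26 = $11,458.90

$11,458.90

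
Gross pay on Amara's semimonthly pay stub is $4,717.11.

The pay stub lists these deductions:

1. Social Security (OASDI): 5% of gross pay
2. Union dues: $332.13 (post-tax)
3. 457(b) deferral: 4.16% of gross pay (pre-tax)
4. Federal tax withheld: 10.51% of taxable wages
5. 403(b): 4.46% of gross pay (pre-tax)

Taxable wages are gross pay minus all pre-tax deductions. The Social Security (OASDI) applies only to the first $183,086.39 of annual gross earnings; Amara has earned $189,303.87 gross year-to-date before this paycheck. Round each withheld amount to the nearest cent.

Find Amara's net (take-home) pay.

457(b) deferral: $4,717.11 × 0.0416 = $196.23
403(b): $4,717.11 × 0.0446 = $210.38
Pre-tax total = $196.23 + $210.38 = $406.61
Taxable wages = $4,717.11 − $406.61 = $4,310.50
Federal tax withheld: $4,310.50 × 0.1051 = $453.03
Social Security (OASDI): annual cap $183,086.39 already reached (YTD $189,303.87), so $0.00
Union dues: $332.13
Total deductions = $196.23 + $210.38 + $453.03 + $0.00 + $332.13 = $1,191.77
Net pay = $4,717.11 − $1,191.77 = $3,525.34

$3,525.34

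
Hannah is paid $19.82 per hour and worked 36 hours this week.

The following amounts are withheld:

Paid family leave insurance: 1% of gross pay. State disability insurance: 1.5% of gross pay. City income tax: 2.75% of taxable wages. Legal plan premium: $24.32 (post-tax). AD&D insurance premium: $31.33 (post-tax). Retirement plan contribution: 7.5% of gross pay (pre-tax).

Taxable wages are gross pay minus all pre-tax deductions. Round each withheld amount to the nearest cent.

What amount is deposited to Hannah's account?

$568.37

Gross pay: 36 × $19.82 = $713.52
Retirement plan contribution: $713.52 × 0.075 = $53.51
Taxable wages = $713.52 − $53.51 = $660.01
City income tax: $660.01 × 0.0275 = $18.15
State disability insurance: $713.52 × 0.015 = $10.70
Paid family leave insurance: $713.52 × 0.01 = $7.14
Legal plan premium: $24.32
AD&D insurance premium: $31.33
Total deductions = $53.51 + $18.15 + $10.70 + $7.14 + $24.32 + $31.33 = $145.15
Net pay = $713.52 − $145.15 = $568.37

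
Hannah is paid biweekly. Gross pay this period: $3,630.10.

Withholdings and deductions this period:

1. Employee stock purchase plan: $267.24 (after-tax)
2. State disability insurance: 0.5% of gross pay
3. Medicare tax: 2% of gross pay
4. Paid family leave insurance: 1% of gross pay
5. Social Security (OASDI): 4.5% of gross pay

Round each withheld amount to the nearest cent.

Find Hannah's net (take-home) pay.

$3,072.46

State disability insurance: $3,630.10 × 0.005 = $18.15
Social Security (OASDI): $3,630.10 × 0.045 = $163.35
Paid family leave insurance: $3,630.10 × 0.01 = $36.30
Medicare tax: $3,630.10 × 0.02 = $72.60
Employee stock purchase plan: $267.24
Total deductions = $18.15 + $163.35 + $36.30 + $72.60 + $267.24 = $557.64
Net pay = $3,630.10 − $557.64 = $3,072.46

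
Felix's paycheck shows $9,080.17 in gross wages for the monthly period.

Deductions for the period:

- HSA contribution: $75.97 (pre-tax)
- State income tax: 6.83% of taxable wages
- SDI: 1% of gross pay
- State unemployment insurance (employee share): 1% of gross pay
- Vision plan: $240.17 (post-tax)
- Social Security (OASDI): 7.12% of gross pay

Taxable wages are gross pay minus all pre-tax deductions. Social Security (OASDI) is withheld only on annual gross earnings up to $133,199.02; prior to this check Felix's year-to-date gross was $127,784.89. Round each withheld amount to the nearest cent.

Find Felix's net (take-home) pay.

HSA contribution: $75.97
Taxable wages = $9,080.17 − $75.97 = $9,004.20
State income tax: $9,004.20 × 0.0683 = $614.99
Social Security (OASDI): only $133,199.02 − $127,784.89 = $5,414.13 of this check is subject → $5,414.13 × 0.0712 = $385.49
SDI: $9,080.17 × 0.01 = $90.80
State unemployment insurance (employee share): $9,080.17 × 0.01 = $90.80
Vision plan: $240.17
Total deductions = $75.97 + $614.99 + $385.49 + $90.80 + $90.80 + $240.17 = $1,498.22
Net pay = $9,080.17 − $1,498.22 = $7,581.95

$7,581.95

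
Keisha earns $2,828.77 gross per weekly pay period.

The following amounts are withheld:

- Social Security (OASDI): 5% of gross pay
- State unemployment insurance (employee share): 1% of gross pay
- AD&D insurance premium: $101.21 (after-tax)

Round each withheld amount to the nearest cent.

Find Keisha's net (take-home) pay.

$2,557.83

Social Security (OASDI): $2,828.77 × 0.05 = $141.44
State unemployment insurance (employee share): $2,828.77 × 0.01 = $28.29
AD&D insurance premium: $101.21
Total deductions = $141.44 + $28.29 + $101.21 = $270.94
Net pay = $2,828.77 − $270.94 = $2,557.83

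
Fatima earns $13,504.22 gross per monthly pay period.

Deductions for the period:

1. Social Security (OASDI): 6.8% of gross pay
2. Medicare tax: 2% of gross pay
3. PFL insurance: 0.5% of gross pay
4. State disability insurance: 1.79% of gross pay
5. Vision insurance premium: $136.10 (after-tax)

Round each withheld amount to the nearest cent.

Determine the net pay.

$11,870.50

State disability insurance: $13,504.22 × 0.0179 = $241.73
PFL insurance: $13,504.22 × 0.005 = $67.52
Medicare tax: $13,504.22 × 0.02 = $270.08
Social Security (OASDI): $13,504.22 × 0.068 = $918.29
Vision insurance premium: $136.10
Total deductions = $241.73 + $67.52 + $270.08 + $918.29 + $136.10 = $1,633.72
Net pay = $13,504.22 − $1,633.72 = $11,870.50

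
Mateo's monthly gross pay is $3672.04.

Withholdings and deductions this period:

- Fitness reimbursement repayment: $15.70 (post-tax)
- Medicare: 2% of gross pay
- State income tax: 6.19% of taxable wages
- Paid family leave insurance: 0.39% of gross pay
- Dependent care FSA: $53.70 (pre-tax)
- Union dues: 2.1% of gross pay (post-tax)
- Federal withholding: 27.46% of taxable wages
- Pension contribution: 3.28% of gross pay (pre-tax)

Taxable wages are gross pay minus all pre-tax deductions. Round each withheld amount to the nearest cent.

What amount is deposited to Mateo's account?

Pension contribution: $3672.04 × 0.0328 = $120.44
Dependent care FSA: $53.70
Pre-tax total = $120.44 + $53.70 = $174.14
Taxable wages = $3672.04 − $174.14 = $3497.90
State income tax: $3497.90 × 0.0619 = $216.52
Federal withholding: $3497.90 × 0.2746 = $960.52
Medicare: $3672.04 × 0.02 = $73.44
Paid family leave insurance: $3672.04 × 0.0039 = $14.32
Union dues: $3672.04 × 0.021 = $77.11
Fitness reimbursement repayment: $15.70
Total deductions = $120.44 + $53.70 + $216.52 + $960.52 + $73.44 + $14.32 + $77.11 + $15.70 = $1531.75
Net pay = $3672.04 − $1531.75 = $2140.29

$2140.29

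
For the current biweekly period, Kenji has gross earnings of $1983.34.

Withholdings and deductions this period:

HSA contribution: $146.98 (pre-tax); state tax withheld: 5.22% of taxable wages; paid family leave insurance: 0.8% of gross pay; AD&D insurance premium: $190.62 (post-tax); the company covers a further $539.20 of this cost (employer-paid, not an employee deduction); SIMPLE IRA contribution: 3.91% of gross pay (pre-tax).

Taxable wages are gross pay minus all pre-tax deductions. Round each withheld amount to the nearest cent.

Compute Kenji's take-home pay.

$1460.51

SIMPLE IRA contribution: $1983.34 × 0.0391 = $77.55
HSA contribution: $146.98
Pre-tax total = $77.55 + $146.98 = $224.53
Taxable wages = $1983.34 − $224.53 = $1758.81
State tax withheld: $1758.81 × 0.0522 = $91.81
Paid family leave insurance: $1983.34 × 0.008 = $15.87
AD&D insurance premium: $190.62
(Employer's $539.20 toward AD&D insurance premium is not withheld from the employee.)
Total deductions = $77.55 + $146.98 + $91.81 + $15.87 + $190.62 = $522.83
Net pay = $1983.34 − $522.83 = $1460.51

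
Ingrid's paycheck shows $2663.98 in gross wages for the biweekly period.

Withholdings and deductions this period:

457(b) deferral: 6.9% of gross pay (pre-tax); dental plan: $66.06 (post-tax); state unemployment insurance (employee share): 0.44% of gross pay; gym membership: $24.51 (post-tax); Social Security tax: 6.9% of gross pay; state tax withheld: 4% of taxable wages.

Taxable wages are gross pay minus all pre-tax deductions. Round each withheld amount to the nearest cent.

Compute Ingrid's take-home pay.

$2094.86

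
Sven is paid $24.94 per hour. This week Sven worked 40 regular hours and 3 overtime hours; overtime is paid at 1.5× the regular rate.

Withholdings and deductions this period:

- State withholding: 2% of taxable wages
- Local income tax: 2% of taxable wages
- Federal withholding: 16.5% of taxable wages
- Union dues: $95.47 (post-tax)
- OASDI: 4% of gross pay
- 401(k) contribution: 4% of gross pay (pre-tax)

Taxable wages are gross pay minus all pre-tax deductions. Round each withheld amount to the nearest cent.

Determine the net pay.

$707.16

Regular pay: 40 × $24.94 = $997.60
Overtime pay: 3 × $24.94 × 1.5 = $112.23
Gross pay = $997.60 + $112.23 = $1,109.83
401(k) contribution: $1,109.83 × 0.04 = $44.39
Taxable wages = $1,109.83 − $44.39 = $1,065.44
State withholding: $1,065.44 × 0.02 = $21.31
Local income tax: $1,065.44 × 0.02 = $21.31
Federal withholding: $1,065.44 × 0.165 = $175.80
OASDI: $1,109.83 × 0.04 = $44.39
Union dues: $95.47
Total deductions = $44.39 + $21.31 + $21.31 + $175.80 + $44.39 + $95.47 = $402.67
Net pay = $1,109.83 − $402.67 = $707.16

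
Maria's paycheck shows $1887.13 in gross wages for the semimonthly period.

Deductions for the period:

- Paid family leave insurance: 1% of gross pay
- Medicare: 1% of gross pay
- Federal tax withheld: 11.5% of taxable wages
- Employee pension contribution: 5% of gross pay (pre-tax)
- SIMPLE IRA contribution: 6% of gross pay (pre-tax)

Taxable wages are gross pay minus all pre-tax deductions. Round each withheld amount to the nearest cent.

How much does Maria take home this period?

SIMPLE IRA contribution: $1887.13 × 0.06 = $113.23
Employee pension contribution: $1887.13 × 0.05 = $94.36
Pre-tax total = $113.23 + $94.36 = $207.59
Taxable wages = $1887.13 − $207.59 = $1679.54
Federal tax withheld: $1679.54 × 0.115 = $193.15
Paid family leave insurance: $1887.13 × 0.01 = $18.87
Medicare: $1887.13 × 0.01 = $18.87
Total deductions = $113.23 + $94.36 + $193.15 + $18.87 + $18.87 = $438.48
Net pay = $1887.13 − $438.48 = $1448.65

$1448.65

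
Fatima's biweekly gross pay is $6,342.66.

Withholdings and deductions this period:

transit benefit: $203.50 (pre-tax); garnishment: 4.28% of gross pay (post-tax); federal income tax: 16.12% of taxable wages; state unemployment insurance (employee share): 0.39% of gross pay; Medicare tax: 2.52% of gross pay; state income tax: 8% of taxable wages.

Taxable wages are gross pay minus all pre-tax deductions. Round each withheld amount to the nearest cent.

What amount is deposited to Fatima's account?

Transit benefit: $203.50
Taxable wages = $6,342.66 − $203.50 = $6,139.16
State income tax: $6,139.16 × 0.08 = $491.13
Federal income tax: $6,139.16 × 0.1612 = $989.63
Medicare tax: $6,342.66 × 0.0252 = $159.84
State unemployment insurance (employee share): $6,342.66 × 0.0039 = $24.74
Garnishment: $6,342.66 × 0.0428 = $271.47
Total deductions = $203.50 + $491.13 + $989.63 + $159.84 + $24.74 + $271.47 = $2,140.31
Net pay = $6,342.66 − $2,140.31 = $4,202.35

$4,202.35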